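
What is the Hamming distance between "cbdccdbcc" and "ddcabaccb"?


Comparing "cbdccdbcc" and "ddcabaccb" position by position:
  Position 0: 'c' vs 'd' => differ
  Position 1: 'b' vs 'd' => differ
  Position 2: 'd' vs 'c' => differ
  Position 3: 'c' vs 'a' => differ
  Position 4: 'c' vs 'b' => differ
  Position 5: 'd' vs 'a' => differ
  Position 6: 'b' vs 'c' => differ
  Position 7: 'c' vs 'c' => same
  Position 8: 'c' vs 'b' => differ
Total differences (Hamming distance): 8

8


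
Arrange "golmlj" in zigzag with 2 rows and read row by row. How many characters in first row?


Zigzag "golmlj" into 2 rows:
Placing characters:
  'g' => row 0
  'o' => row 1
  'l' => row 0
  'm' => row 1
  'l' => row 0
  'j' => row 1
Rows:
  Row 0: "gll"
  Row 1: "omj"
First row length: 3

3


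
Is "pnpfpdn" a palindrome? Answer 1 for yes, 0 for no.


Input: pnpfpdn
Reversed: ndpfpnp
  Compare pos 0 ('p') with pos 6 ('n'): MISMATCH
  Compare pos 1 ('n') with pos 5 ('d'): MISMATCH
  Compare pos 2 ('p') with pos 4 ('p'): match
Result: not a palindrome

0


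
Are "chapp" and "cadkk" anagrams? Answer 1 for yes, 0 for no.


Strings: "chapp", "cadkk"
Sorted first:  achpp
Sorted second: acdkk
Differ at position 2: 'h' vs 'd' => not anagrams

0


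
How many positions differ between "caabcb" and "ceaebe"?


Comparing "caabcb" and "ceaebe" position by position:
  Position 0: 'c' vs 'c' => same
  Position 1: 'a' vs 'e' => DIFFER
  Position 2: 'a' vs 'a' => same
  Position 3: 'b' vs 'e' => DIFFER
  Position 4: 'c' vs 'b' => DIFFER
  Position 5: 'b' vs 'e' => DIFFER
Positions that differ: 4

4


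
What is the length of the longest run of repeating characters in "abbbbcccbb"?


Input: "abbbbcccbb"
Scanning for longest run:
  Position 1 ('b'): new char, reset run to 1
  Position 2 ('b'): continues run of 'b', length=2
  Position 3 ('b'): continues run of 'b', length=3
  Position 4 ('b'): continues run of 'b', length=4
  Position 5 ('c'): new char, reset run to 1
  Position 6 ('c'): continues run of 'c', length=2
  Position 7 ('c'): continues run of 'c', length=3
  Position 8 ('b'): new char, reset run to 1
  Position 9 ('b'): continues run of 'b', length=2
Longest run: 'b' with length 4

4


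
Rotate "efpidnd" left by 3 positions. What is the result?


Input: "efpidnd", rotate left by 3
First 3 characters: "efp"
Remaining characters: "idnd"
Concatenate remaining + first: "idnd" + "efp" = "idndefp"

idndefp


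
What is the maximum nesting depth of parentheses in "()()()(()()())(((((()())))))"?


Input: "()()()(()()())(((((()())))))"
Tracking depth:
  Position 0 '(': depth becomes 1
  Position 1 ')': depth becomes 0
  Position 2 '(': depth becomes 1
  Position 3 ')': depth becomes 0
  Position 4 '(': depth becomes 1
  Position 5 ')': depth becomes 0
  Position 6 '(': depth becomes 1
  Position 7 '(': depth becomes 2
  Position 8 ')': depth becomes 1
  Position 9 '(': depth becomes 2
  Position 10 ')': depth becomes 1
  Position 11 '(': depth becomes 2
  Position 12 ')': depth becomes 1
  Position 13 ')': depth becomes 0
  Position 14 '(': depth becomes 1
  Position 15 '(': depth becomes 2
  Position 16 '(': depth becomes 3
  Position 17 '(': depth becomes 4
  Position 18 '(': depth becomes 5
  Position 19 '(': depth becomes 6
  Position 20 ')': depth becomes 5
  Position 21 '(': depth becomes 6
  Position 22 ')': depth becomes 5
  Position 23 ')': depth becomes 4
  Position 24 ')': depth becomes 3
  Position 25 ')': depth becomes 2
  Position 26 ')': depth becomes 1
  Position 27 ')': depth becomes 0
Maximum depth reached: 6

6


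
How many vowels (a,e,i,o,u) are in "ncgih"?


Input: ncgih
Checking each character:
  'n' at position 0: consonant
  'c' at position 1: consonant
  'g' at position 2: consonant
  'i' at position 3: vowel (running total: 1)
  'h' at position 4: consonant
Total vowels: 1

1


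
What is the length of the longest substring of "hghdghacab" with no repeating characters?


Input: "hghdghacab"
Sliding window (track last position of each char):
  Position 0 ('h'): window [0,0] length 1 -- new best
  Position 1 ('g'): window [0,1] length 2 -- new best
  Position 2 ('h'): repeat (last at 0), move window start to 1
  Position 2 ('h'): window [1,2] length 2
  Position 3 ('d'): window [1,3] length 3 -- new best
  Position 4 ('g'): repeat (last at 1), move window start to 2
  Position 4 ('g'): window [2,4] length 3
  Position 5 ('h'): repeat (last at 2), move window start to 3
  Position 5 ('h'): window [3,5] length 3
  Position 6 ('a'): window [3,6] length 4 -- new best
  Position 7 ('c'): window [3,7] length 5 -- new best
  Position 8 ('a'): repeat (last at 6), move window start to 7
  Position 8 ('a'): window [7,8] length 2
  Position 9 ('b'): window [7,9] length 3
Longest substring with no repeats: "dghac" with length 5

5


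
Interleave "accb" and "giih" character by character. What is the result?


Interleaving "accb" and "giih":
  Position 0: 'a' from first, 'g' from second => "ag"
  Position 1: 'c' from first, 'i' from second => "ci"
  Position 2: 'c' from first, 'i' from second => "ci"
  Position 3: 'b' from first, 'h' from second => "bh"
Result: agcicibh

agcicibh


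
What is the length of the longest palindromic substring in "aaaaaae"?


Input: "aaaaaae"
Checking substrings for palindromes:
  [0:6] "aaaaaa" (len 6) => palindrome
  [0:5] "aaaaa" (len 5) => palindrome
  [1:6] "aaaaa" (len 5) => palindrome
  [0:4] "aaaa" (len 4) => palindrome
  [1:5] "aaaa" (len 4) => palindrome
  [2:6] "aaaa" (len 4) => palindrome
Longest palindromic substring: "aaaaaa" with length 6

6


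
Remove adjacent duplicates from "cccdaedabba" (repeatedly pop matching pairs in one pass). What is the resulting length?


Input: cccdaedabba
Stack-based adjacent duplicate removal:
  Read 'c': push. Stack: c
  Read 'c': matches stack top 'c' => pop. Stack: (empty)
  Read 'c': push. Stack: c
  Read 'd': push. Stack: cd
  Read 'a': push. Stack: cda
  Read 'e': push. Stack: cdae
  Read 'd': push. Stack: cdaed
  Read 'a': push. Stack: cdaeda
  Read 'b': push. Stack: cdaedab
  Read 'b': matches stack top 'b' => pop. Stack: cdaeda
  Read 'a': matches stack top 'a' => pop. Stack: cdaed
Final stack: "cdaed" (length 5)

5


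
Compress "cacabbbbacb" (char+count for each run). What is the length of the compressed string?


Input: cacabbbbacb
Runs:
  'c' x 1 => "c1"
  'a' x 1 => "a1"
  'c' x 1 => "c1"
  'a' x 1 => "a1"
  'b' x 4 => "b4"
  'a' x 1 => "a1"
  'c' x 1 => "c1"
  'b' x 1 => "b1"
Compressed: "c1a1c1a1b4a1c1b1"
Compressed length: 16

16


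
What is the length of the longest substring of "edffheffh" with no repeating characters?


Input: "edffheffh"
Sliding window (track last position of each char):
  Position 0 ('e'): window [0,0] length 1 -- new best
  Position 1 ('d'): window [0,1] length 2 -- new best
  Position 2 ('f'): window [0,2] length 3 -- new best
  Position 3 ('f'): repeat (last at 2), move window start to 3
  Position 3 ('f'): window [3,3] length 1
  Position 4 ('h'): window [3,4] length 2
  Position 5 ('e'): window [3,5] length 3
  Position 6 ('f'): repeat (last at 3), move window start to 4
  Position 6 ('f'): window [4,6] length 3
  Position 7 ('f'): repeat (last at 6), move window start to 7
  Position 7 ('f'): window [7,7] length 1
  Position 8 ('h'): window [7,8] length 2
Longest substring with no repeats: "edf" with length 3

3


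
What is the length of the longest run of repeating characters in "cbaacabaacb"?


Input: "cbaacabaacb"
Scanning for longest run:
  Position 1 ('b'): new char, reset run to 1
  Position 2 ('a'): new char, reset run to 1
  Position 3 ('a'): continues run of 'a', length=2
  Position 4 ('c'): new char, reset run to 1
  Position 5 ('a'): new char, reset run to 1
  Position 6 ('b'): new char, reset run to 1
  Position 7 ('a'): new char, reset run to 1
  Position 8 ('a'): continues run of 'a', length=2
  Position 9 ('c'): new char, reset run to 1
  Position 10 ('b'): new char, reset run to 1
Longest run: 'a' with length 2

2


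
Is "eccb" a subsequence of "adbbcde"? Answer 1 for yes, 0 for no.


Check if "eccb" is a subsequence of "adbbcde"
Greedy scan:
  Position 0 ('a'): no match needed
  Position 1 ('d'): no match needed
  Position 2 ('b'): no match needed
  Position 3 ('b'): no match needed
  Position 4 ('c'): no match needed
  Position 5 ('d'): no match needed
  Position 6 ('e'): matches sub[0] = 'e'
Only matched 1/4 characters => not a subsequence

0


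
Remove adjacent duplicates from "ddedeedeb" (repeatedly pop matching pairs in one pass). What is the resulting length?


Input: ddedeedeb
Stack-based adjacent duplicate removal:
  Read 'd': push. Stack: d
  Read 'd': matches stack top 'd' => pop. Stack: (empty)
  Read 'e': push. Stack: e
  Read 'd': push. Stack: ed
  Read 'e': push. Stack: ede
  Read 'e': matches stack top 'e' => pop. Stack: ed
  Read 'd': matches stack top 'd' => pop. Stack: e
  Read 'e': matches stack top 'e' => pop. Stack: (empty)
  Read 'b': push. Stack: b
Final stack: "b" (length 1)

1


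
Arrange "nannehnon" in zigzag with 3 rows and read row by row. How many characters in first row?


Zigzag "nannehnon" into 3 rows:
Placing characters:
  'n' => row 0
  'a' => row 1
  'n' => row 2
  'n' => row 1
  'e' => row 0
  'h' => row 1
  'n' => row 2
  'o' => row 1
  'n' => row 0
Rows:
  Row 0: "nen"
  Row 1: "anho"
  Row 2: "nn"
First row length: 3

3


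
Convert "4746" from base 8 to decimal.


Input: "4746" in base 8
Positional expansion:
  Digit '4' (value 4) x 8^3 = 2048
  Digit '7' (value 7) x 8^2 = 448
  Digit '4' (value 4) x 8^1 = 32
  Digit '6' (value 6) x 8^0 = 6
Sum = 2534

2534


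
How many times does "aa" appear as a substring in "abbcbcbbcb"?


Searching for "aa" in "abbcbcbbcb"
Scanning each position:
  Position 0: "ab" => no
  Position 1: "bb" => no
  Position 2: "bc" => no
  Position 3: "cb" => no
  Position 4: "bc" => no
  Position 5: "cb" => no
  Position 6: "bb" => no
  Position 7: "bc" => no
  Position 8: "cb" => no
Total occurrences: 0

0


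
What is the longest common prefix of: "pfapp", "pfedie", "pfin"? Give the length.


Words: pfapp, pfedie, pfin
  Position 0: all 'p' => match
  Position 1: all 'f' => match
  Position 2: ('a', 'e', 'i') => mismatch, stop
LCP = "pf" (length 2)

2


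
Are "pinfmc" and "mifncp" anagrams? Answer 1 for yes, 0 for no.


Strings: "pinfmc", "mifncp"
Sorted first:  cfimnp
Sorted second: cfimnp
Sorted forms match => anagrams

1


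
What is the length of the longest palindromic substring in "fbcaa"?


Input: "fbcaa"
Checking substrings for palindromes:
  [3:5] "aa" (len 2) => palindrome
Longest palindromic substring: "aa" with length 2

2


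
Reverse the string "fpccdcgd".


Input: fpccdcgd
Reading characters right to left:
  Position 7: 'd'
  Position 6: 'g'
  Position 5: 'c'
  Position 4: 'd'
  Position 3: 'c'
  Position 2: 'c'
  Position 1: 'p'
  Position 0: 'f'
Reversed: dgcdccpf

dgcdccpf


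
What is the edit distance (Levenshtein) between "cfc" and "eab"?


Computing edit distance: "cfc" -> "eab"
DP table:
           e    a    b
      0    1    2    3
  c   1    1    2    3
  f   2    2    2    3
  c   3    3    3    3
Edit distance = dp[3][3] = 3

3


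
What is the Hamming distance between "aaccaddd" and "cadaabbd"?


Comparing "aaccaddd" and "cadaabbd" position by position:
  Position 0: 'a' vs 'c' => differ
  Position 1: 'a' vs 'a' => same
  Position 2: 'c' vs 'd' => differ
  Position 3: 'c' vs 'a' => differ
  Position 4: 'a' vs 'a' => same
  Position 5: 'd' vs 'b' => differ
  Position 6: 'd' vs 'b' => differ
  Position 7: 'd' vs 'd' => same
Total differences (Hamming distance): 5

5


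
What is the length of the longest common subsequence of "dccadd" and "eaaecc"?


LCS of "dccadd" and "eaaecc"
DP table:
           e    a    a    e    c    c
      0    0    0    0    0    0    0
  d   0    0    0    0    0    0    0
  c   0    0    0    0    0    1    1
  c   0    0    0    0    0    1    2
  a   0    0    1    1    1    1    2
  d   0    0    1    1    1    1    2
  d   0    0    1    1    1    1    2
LCS length = dp[6][6] = 2

2


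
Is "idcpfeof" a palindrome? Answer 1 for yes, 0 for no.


Input: idcpfeof
Reversed: foefpcdi
  Compare pos 0 ('i') with pos 7 ('f'): MISMATCH
  Compare pos 1 ('d') with pos 6 ('o'): MISMATCH
  Compare pos 2 ('c') with pos 5 ('e'): MISMATCH
  Compare pos 3 ('p') with pos 4 ('f'): MISMATCH
Result: not a palindrome

0


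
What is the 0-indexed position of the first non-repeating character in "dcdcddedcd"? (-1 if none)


Input: dcdcddedcd
Character frequencies:
  'c': 3
  'd': 6
  'e': 1
Scanning left to right for freq == 1:
  Position 0 ('d'): freq=6, skip
  Position 1 ('c'): freq=3, skip
  Position 2 ('d'): freq=6, skip
  Position 3 ('c'): freq=3, skip
  Position 4 ('d'): freq=6, skip
  Position 5 ('d'): freq=6, skip
  Position 6 ('e'): unique! => answer = 6

6


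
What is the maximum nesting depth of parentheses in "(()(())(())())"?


Input: "(()(())(())())"
Tracking depth:
  Position 0 '(': depth becomes 1
  Position 1 '(': depth becomes 2
  Position 2 ')': depth becomes 1
  Position 3 '(': depth becomes 2
  Position 4 '(': depth becomes 3
  Position 5 ')': depth becomes 2
  Position 6 ')': depth becomes 1
  Position 7 '(': depth becomes 2
  Position 8 '(': depth becomes 3
  Position 9 ')': depth becomes 2
  Position 10 ')': depth becomes 1
  Position 11 '(': depth becomes 2
  Position 12 ')': depth becomes 1
  Position 13 ')': depth becomes 0
Maximum depth reached: 3

3


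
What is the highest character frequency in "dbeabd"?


Input: dbeabd
Character counts:
  'a': 1
  'b': 2
  'd': 2
  'e': 1
Maximum frequency: 2

2


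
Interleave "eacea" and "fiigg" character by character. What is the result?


Interleaving "eacea" and "fiigg":
  Position 0: 'e' from first, 'f' from second => "ef"
  Position 1: 'a' from first, 'i' from second => "ai"
  Position 2: 'c' from first, 'i' from second => "ci"
  Position 3: 'e' from first, 'g' from second => "eg"
  Position 4: 'a' from first, 'g' from second => "ag"
Result: efaiciegag

efaiciegag


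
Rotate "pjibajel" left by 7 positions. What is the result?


Input: "pjibajel", rotate left by 7
First 7 characters: "pjibaje"
Remaining characters: "l"
Concatenate remaining + first: "l" + "pjibaje" = "lpjibaje"

lpjibaje


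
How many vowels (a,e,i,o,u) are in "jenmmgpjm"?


Input: jenmmgpjm
Checking each character:
  'j' at position 0: consonant
  'e' at position 1: vowel (running total: 1)
  'n' at position 2: consonant
  'm' at position 3: consonant
  'm' at position 4: consonant
  'g' at position 5: consonant
  'p' at position 6: consonant
  'j' at position 7: consonant
  'm' at position 8: consonant
Total vowels: 1

1


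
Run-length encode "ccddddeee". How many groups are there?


Input: ccddddeee
Scanning for consecutive runs:
  Group 1: 'c' x 2 (positions 0-1)
  Group 2: 'd' x 4 (positions 2-5)
  Group 3: 'e' x 3 (positions 6-8)
Total groups: 3

3


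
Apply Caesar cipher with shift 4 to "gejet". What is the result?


Caesar cipher: shift "gejet" by 4
  'g' (pos 6) + 4 = pos 10 = 'k'
  'e' (pos 4) + 4 = pos 8 = 'i'
  'j' (pos 9) + 4 = pos 13 = 'n'
  'e' (pos 4) + 4 = pos 8 = 'i'
  't' (pos 19) + 4 = pos 23 = 'x'
Result: kinix

kinix


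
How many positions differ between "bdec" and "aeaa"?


Comparing "bdec" and "aeaa" position by position:
  Position 0: 'b' vs 'a' => DIFFER
  Position 1: 'd' vs 'e' => DIFFER
  Position 2: 'e' vs 'a' => DIFFER
  Position 3: 'c' vs 'a' => DIFFER
Positions that differ: 4

4


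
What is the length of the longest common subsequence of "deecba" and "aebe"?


LCS of "deecba" and "aebe"
DP table:
           a    e    b    e
      0    0    0    0    0
  d   0    0    0    0    0
  e   0    0    1    1    1
  e   0    0    1    1    2
  c   0    0    1    1    2
  b   0    0    1    2    2
  a   0    1    1    2    2
LCS length = dp[6][4] = 2

2


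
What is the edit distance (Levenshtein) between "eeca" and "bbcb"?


Computing edit distance: "eeca" -> "bbcb"
DP table:
           b    b    c    b
      0    1    2    3    4
  e   1    1    2    3    4
  e   2    2    2    3    4
  c   3    3    3    2    3
  a   4    4    4    3    3
Edit distance = dp[4][4] = 3

3


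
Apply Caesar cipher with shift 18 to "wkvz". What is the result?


Caesar cipher: shift "wkvz" by 18
  'w' (pos 22) + 18 = pos 14 = 'o'
  'k' (pos 10) + 18 = pos 2 = 'c'
  'v' (pos 21) + 18 = pos 13 = 'n'
  'z' (pos 25) + 18 = pos 17 = 'r'
Result: ocnr

ocnr


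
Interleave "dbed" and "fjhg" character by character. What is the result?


Interleaving "dbed" and "fjhg":
  Position 0: 'd' from first, 'f' from second => "df"
  Position 1: 'b' from first, 'j' from second => "bj"
  Position 2: 'e' from first, 'h' from second => "eh"
  Position 3: 'd' from first, 'g' from second => "dg"
Result: dfbjehdg

dfbjehdg


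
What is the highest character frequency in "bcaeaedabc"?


Input: bcaeaedabc
Character counts:
  'a': 3
  'b': 2
  'c': 2
  'd': 1
  'e': 2
Maximum frequency: 3

3


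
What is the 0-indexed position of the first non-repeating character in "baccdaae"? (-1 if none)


Input: baccdaae
Character frequencies:
  'a': 3
  'b': 1
  'c': 2
  'd': 1
  'e': 1
Scanning left to right for freq == 1:
  Position 0 ('b'): unique! => answer = 0

0


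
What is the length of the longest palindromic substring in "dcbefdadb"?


Input: "dcbefdadb"
Checking substrings for palindromes:
  [5:8] "dad" (len 3) => palindrome
Longest palindromic substring: "dad" with length 3

3


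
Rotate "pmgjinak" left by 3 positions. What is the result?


Input: "pmgjinak", rotate left by 3
First 3 characters: "pmg"
Remaining characters: "jinak"
Concatenate remaining + first: "jinak" + "pmg" = "jinakpmg"

jinakpmg


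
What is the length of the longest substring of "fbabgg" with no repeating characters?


Input: "fbabgg"
Sliding window (track last position of each char):
  Position 0 ('f'): window [0,0] length 1 -- new best
  Position 1 ('b'): window [0,1] length 2 -- new best
  Position 2 ('a'): window [0,2] length 3 -- new best
  Position 3 ('b'): repeat (last at 1), move window start to 2
  Position 3 ('b'): window [2,3] length 2
  Position 4 ('g'): window [2,4] length 3
  Position 5 ('g'): repeat (last at 4), move window start to 5
  Position 5 ('g'): window [5,5] length 1
Longest substring with no repeats: "fba" with length 3

3


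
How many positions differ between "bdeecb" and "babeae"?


Comparing "bdeecb" and "babeae" position by position:
  Position 0: 'b' vs 'b' => same
  Position 1: 'd' vs 'a' => DIFFER
  Position 2: 'e' vs 'b' => DIFFER
  Position 3: 'e' vs 'e' => same
  Position 4: 'c' vs 'a' => DIFFER
  Position 5: 'b' vs 'e' => DIFFER
Positions that differ: 4

4


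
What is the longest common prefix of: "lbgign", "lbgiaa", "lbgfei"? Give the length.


Words: lbgign, lbgiaa, lbgfei
  Position 0: all 'l' => match
  Position 1: all 'b' => match
  Position 2: all 'g' => match
  Position 3: ('i', 'i', 'f') => mismatch, stop
LCP = "lbg" (length 3)

3


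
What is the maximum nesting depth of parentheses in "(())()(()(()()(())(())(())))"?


Input: "(())()(()(()()(())(())(())))"
Tracking depth:
  Position 0 '(': depth becomes 1
  Position 1 '(': depth becomes 2
  Position 2 ')': depth becomes 1
  Position 3 ')': depth becomes 0
  Position 4 '(': depth becomes 1
  Position 5 ')': depth becomes 0
  Position 6 '(': depth becomes 1
  Position 7 '(': depth becomes 2
  Position 8 ')': depth becomes 1
  Position 9 '(': depth becomes 2
  Position 10 '(': depth becomes 3
  Position 11 ')': depth becomes 2
  Position 12 '(': depth becomes 3
  Position 13 ')': depth becomes 2
  Position 14 '(': depth becomes 3
  Position 15 '(': depth becomes 4
  Position 16 ')': depth becomes 3
  Position 17 ')': depth becomes 2
  Position 18 '(': depth becomes 3
  Position 19 '(': depth becomes 4
  Position 20 ')': depth becomes 3
  Position 21 ')': depth becomes 2
  Position 22 '(': depth becomes 3
  Position 23 '(': depth becomes 4
  Position 24 ')': depth becomes 3
  Position 25 ')': depth becomes 2
  Position 26 ')': depth becomes 1
  Position 27 ')': depth becomes 0
Maximum depth reached: 4

4


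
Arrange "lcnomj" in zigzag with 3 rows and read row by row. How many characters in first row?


Zigzag "lcnomj" into 3 rows:
Placing characters:
  'l' => row 0
  'c' => row 1
  'n' => row 2
  'o' => row 1
  'm' => row 0
  'j' => row 1
Rows:
  Row 0: "lm"
  Row 1: "coj"
  Row 2: "n"
First row length: 2

2


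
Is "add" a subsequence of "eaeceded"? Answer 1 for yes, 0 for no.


Check if "add" is a subsequence of "eaeceded"
Greedy scan:
  Position 0 ('e'): no match needed
  Position 1 ('a'): matches sub[0] = 'a'
  Position 2 ('e'): no match needed
  Position 3 ('c'): no match needed
  Position 4 ('e'): no match needed
  Position 5 ('d'): matches sub[1] = 'd'
  Position 6 ('e'): no match needed
  Position 7 ('d'): matches sub[2] = 'd'
All 3 characters matched => is a subsequence

1


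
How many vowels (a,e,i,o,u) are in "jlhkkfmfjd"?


Input: jlhkkfmfjd
Checking each character:
  'j' at position 0: consonant
  'l' at position 1: consonant
  'h' at position 2: consonant
  'k' at position 3: consonant
  'k' at position 4: consonant
  'f' at position 5: consonant
  'm' at position 6: consonant
  'f' at position 7: consonant
  'j' at position 8: consonant
  'd' at position 9: consonant
Total vowels: 0

0


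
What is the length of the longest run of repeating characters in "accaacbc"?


Input: "accaacbc"
Scanning for longest run:
  Position 1 ('c'): new char, reset run to 1
  Position 2 ('c'): continues run of 'c', length=2
  Position 3 ('a'): new char, reset run to 1
  Position 4 ('a'): continues run of 'a', length=2
  Position 5 ('c'): new char, reset run to 1
  Position 6 ('b'): new char, reset run to 1
  Position 7 ('c'): new char, reset run to 1
Longest run: 'c' with length 2

2


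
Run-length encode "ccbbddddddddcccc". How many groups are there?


Input: ccbbddddddddcccc
Scanning for consecutive runs:
  Group 1: 'c' x 2 (positions 0-1)
  Group 2: 'b' x 2 (positions 2-3)
  Group 3: 'd' x 8 (positions 4-11)
  Group 4: 'c' x 4 (positions 12-15)
Total groups: 4

4


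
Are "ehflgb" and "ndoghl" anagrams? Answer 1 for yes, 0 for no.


Strings: "ehflgb", "ndoghl"
Sorted first:  befghl
Sorted second: dghlno
Differ at position 0: 'b' vs 'd' => not anagrams

0


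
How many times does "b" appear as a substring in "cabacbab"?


Searching for "b" in "cabacbab"
Scanning each position:
  Position 0: "c" => no
  Position 1: "a" => no
  Position 2: "b" => MATCH
  Position 3: "a" => no
  Position 4: "c" => no
  Position 5: "b" => MATCH
  Position 6: "a" => no
  Position 7: "b" => MATCH
Total occurrences: 3

3


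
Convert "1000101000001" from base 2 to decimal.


Input: "1000101000001" in base 2
Positional expansion:
  Digit '1' (value 1) x 2^12 = 4096
  Digit '0' (value 0) x 2^11 = 0
  Digit '0' (value 0) x 2^10 = 0
  Digit '0' (value 0) x 2^9 = 0
  Digit '1' (value 1) x 2^8 = 256
  Digit '0' (value 0) x 2^7 = 0
  Digit '1' (value 1) x 2^6 = 64
  Digit '0' (value 0) x 2^5 = 0
  Digit '0' (value 0) x 2^4 = 0
  Digit '0' (value 0) x 2^3 = 0
  Digit '0' (value 0) x 2^2 = 0
  Digit '0' (value 0) x 2^1 = 0
  Digit '1' (value 1) x 2^0 = 1
Sum = 4417

4417


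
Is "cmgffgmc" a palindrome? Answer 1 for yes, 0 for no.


Input: cmgffgmc
Reversed: cmgffgmc
  Compare pos 0 ('c') with pos 7 ('c'): match
  Compare pos 1 ('m') with pos 6 ('m'): match
  Compare pos 2 ('g') with pos 5 ('g'): match
  Compare pos 3 ('f') with pos 4 ('f'): match
Result: palindrome

1


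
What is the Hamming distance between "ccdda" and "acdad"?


Comparing "ccdda" and "acdad" position by position:
  Position 0: 'c' vs 'a' => differ
  Position 1: 'c' vs 'c' => same
  Position 2: 'd' vs 'd' => same
  Position 3: 'd' vs 'a' => differ
  Position 4: 'a' vs 'd' => differ
Total differences (Hamming distance): 3

3


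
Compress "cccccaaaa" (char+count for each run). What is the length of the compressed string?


Input: cccccaaaa
Runs:
  'c' x 5 => "c5"
  'a' x 4 => "a4"
Compressed: "c5a4"
Compressed length: 4

4


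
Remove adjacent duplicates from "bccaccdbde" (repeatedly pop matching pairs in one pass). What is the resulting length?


Input: bccaccdbde
Stack-based adjacent duplicate removal:
  Read 'b': push. Stack: b
  Read 'c': push. Stack: bc
  Read 'c': matches stack top 'c' => pop. Stack: b
  Read 'a': push. Stack: ba
  Read 'c': push. Stack: bac
  Read 'c': matches stack top 'c' => pop. Stack: ba
  Read 'd': push. Stack: bad
  Read 'b': push. Stack: badb
  Read 'd': push. Stack: badbd
  Read 'e': push. Stack: badbde
Final stack: "badbde" (length 6)

6


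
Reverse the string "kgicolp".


Input: kgicolp
Reading characters right to left:
  Position 6: 'p'
  Position 5: 'l'
  Position 4: 'o'
  Position 3: 'c'
  Position 2: 'i'
  Position 1: 'g'
  Position 0: 'k'
Reversed: plocigk

plocigk


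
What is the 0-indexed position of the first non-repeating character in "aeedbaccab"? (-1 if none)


Input: aeedbaccab
Character frequencies:
  'a': 3
  'b': 2
  'c': 2
  'd': 1
  'e': 2
Scanning left to right for freq == 1:
  Position 0 ('a'): freq=3, skip
  Position 1 ('e'): freq=2, skip
  Position 2 ('e'): freq=2, skip
  Position 3 ('d'): unique! => answer = 3

3


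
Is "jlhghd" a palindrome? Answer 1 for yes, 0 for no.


Input: jlhghd
Reversed: dhghlj
  Compare pos 0 ('j') with pos 5 ('d'): MISMATCH
  Compare pos 1 ('l') with pos 4 ('h'): MISMATCH
  Compare pos 2 ('h') with pos 3 ('g'): MISMATCH
Result: not a palindrome

0


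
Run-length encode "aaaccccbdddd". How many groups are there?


Input: aaaccccbdddd
Scanning for consecutive runs:
  Group 1: 'a' x 3 (positions 0-2)
  Group 2: 'c' x 4 (positions 3-6)
  Group 3: 'b' x 1 (positions 7-7)
  Group 4: 'd' x 4 (positions 8-11)
Total groups: 4

4


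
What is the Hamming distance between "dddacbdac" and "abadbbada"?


Comparing "dddacbdac" and "abadbbada" position by position:
  Position 0: 'd' vs 'a' => differ
  Position 1: 'd' vs 'b' => differ
  Position 2: 'd' vs 'a' => differ
  Position 3: 'a' vs 'd' => differ
  Position 4: 'c' vs 'b' => differ
  Position 5: 'b' vs 'b' => same
  Position 6: 'd' vs 'a' => differ
  Position 7: 'a' vs 'd' => differ
  Position 8: 'c' vs 'a' => differ
Total differences (Hamming distance): 8

8


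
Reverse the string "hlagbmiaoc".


Input: hlagbmiaoc
Reading characters right to left:
  Position 9: 'c'
  Position 8: 'o'
  Position 7: 'a'
  Position 6: 'i'
  Position 5: 'm'
  Position 4: 'b'
  Position 3: 'g'
  Position 2: 'a'
  Position 1: 'l'
  Position 0: 'h'
Reversed: coaimbgalh

coaimbgalh


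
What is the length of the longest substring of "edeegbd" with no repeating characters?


Input: "edeegbd"
Sliding window (track last position of each char):
  Position 0 ('e'): window [0,0] length 1 -- new best
  Position 1 ('d'): window [0,1] length 2 -- new best
  Position 2 ('e'): repeat (last at 0), move window start to 1
  Position 2 ('e'): window [1,2] length 2
  Position 3 ('e'): repeat (last at 2), move window start to 3
  Position 3 ('e'): window [3,3] length 1
  Position 4 ('g'): window [3,4] length 2
  Position 5 ('b'): window [3,5] length 3 -- new best
  Position 6 ('d'): window [3,6] length 4 -- new best
Longest substring with no repeats: "egbd" with length 4

4


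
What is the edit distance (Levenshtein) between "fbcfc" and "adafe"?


Computing edit distance: "fbcfc" -> "adafe"
DP table:
           a    d    a    f    e
      0    1    2    3    4    5
  f   1    1    2    3    3    4
  b   2    2    2    3    4    4
  c   3    3    3    3    4    5
  f   4    4    4    4    3    4
  c   5    5    5    5    4    4
Edit distance = dp[5][5] = 4

4


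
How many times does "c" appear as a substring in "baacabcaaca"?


Searching for "c" in "baacabcaaca"
Scanning each position:
  Position 0: "b" => no
  Position 1: "a" => no
  Position 2: "a" => no
  Position 3: "c" => MATCH
  Position 4: "a" => no
  Position 5: "b" => no
  Position 6: "c" => MATCH
  Position 7: "a" => no
  Position 8: "a" => no
  Position 9: "c" => MATCH
  Position 10: "a" => no
Total occurrences: 3

3


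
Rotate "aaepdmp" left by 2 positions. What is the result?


Input: "aaepdmp", rotate left by 2
First 2 characters: "aa"
Remaining characters: "epdmp"
Concatenate remaining + first: "epdmp" + "aa" = "epdmpaa"

epdmpaa


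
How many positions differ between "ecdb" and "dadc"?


Comparing "ecdb" and "dadc" position by position:
  Position 0: 'e' vs 'd' => DIFFER
  Position 1: 'c' vs 'a' => DIFFER
  Position 2: 'd' vs 'd' => same
  Position 3: 'b' vs 'c' => DIFFER
Positions that differ: 3

3


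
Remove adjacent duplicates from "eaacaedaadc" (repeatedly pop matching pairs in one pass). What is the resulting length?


Input: eaacaedaadc
Stack-based adjacent duplicate removal:
  Read 'e': push. Stack: e
  Read 'a': push. Stack: ea
  Read 'a': matches stack top 'a' => pop. Stack: e
  Read 'c': push. Stack: ec
  Read 'a': push. Stack: eca
  Read 'e': push. Stack: ecae
  Read 'd': push. Stack: ecaed
  Read 'a': push. Stack: ecaeda
  Read 'a': matches stack top 'a' => pop. Stack: ecaed
  Read 'd': matches stack top 'd' => pop. Stack: ecae
  Read 'c': push. Stack: ecaec
Final stack: "ecaec" (length 5)

5


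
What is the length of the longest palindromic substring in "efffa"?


Input: "efffa"
Checking substrings for palindromes:
  [1:4] "fff" (len 3) => palindrome
  [1:3] "ff" (len 2) => palindrome
  [2:4] "ff" (len 2) => palindrome
Longest palindromic substring: "fff" with length 3

3


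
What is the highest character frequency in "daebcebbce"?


Input: daebcebbce
Character counts:
  'a': 1
  'b': 3
  'c': 2
  'd': 1
  'e': 3
Maximum frequency: 3

3


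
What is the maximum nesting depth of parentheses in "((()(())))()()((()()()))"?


Input: "((()(())))()()((()()()))"
Tracking depth:
  Position 0 '(': depth becomes 1
  Position 1 '(': depth becomes 2
  Position 2 '(': depth becomes 3
  Position 3 ')': depth becomes 2
  Position 4 '(': depth becomes 3
  Position 5 '(': depth becomes 4
  Position 6 ')': depth becomes 3
  Position 7 ')': depth becomes 2
  Position 8 ')': depth becomes 1
  Position 9 ')': depth becomes 0
  Position 10 '(': depth becomes 1
  Position 11 ')': depth becomes 0
  Position 12 '(': depth becomes 1
  Position 13 ')': depth becomes 0
  Position 14 '(': depth becomes 1
  Position 15 '(': depth becomes 2
  Position 16 '(': depth becomes 3
  Position 17 ')': depth becomes 2
  Position 18 '(': depth becomes 3
  Position 19 ')': depth becomes 2
  Position 20 '(': depth becomes 3
  Position 21 ')': depth becomes 2
  Position 22 ')': depth becomes 1
  Position 23 ')': depth becomes 0
Maximum depth reached: 4

4


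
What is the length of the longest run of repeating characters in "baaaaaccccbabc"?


Input: "baaaaaccccbabc"
Scanning for longest run:
  Position 1 ('a'): new char, reset run to 1
  Position 2 ('a'): continues run of 'a', length=2
  Position 3 ('a'): continues run of 'a', length=3
  Position 4 ('a'): continues run of 'a', length=4
  Position 5 ('a'): continues run of 'a', length=5
  Position 6 ('c'): new char, reset run to 1
  Position 7 ('c'): continues run of 'c', length=2
  Position 8 ('c'): continues run of 'c', length=3
  Position 9 ('c'): continues run of 'c', length=4
  Position 10 ('b'): new char, reset run to 1
  Position 11 ('a'): new char, reset run to 1
  Position 12 ('b'): new char, reset run to 1
  Position 13 ('c'): new char, reset run to 1
Longest run: 'a' with length 5

5


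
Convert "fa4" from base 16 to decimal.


Input: "fa4" in base 16
Positional expansion:
  Digit 'f' (value 15) x 16^2 = 3840
  Digit 'a' (value 10) x 16^1 = 160
  Digit '4' (value 4) x 16^0 = 4
Sum = 4004

4004


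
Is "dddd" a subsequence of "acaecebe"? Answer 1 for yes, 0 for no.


Check if "dddd" is a subsequence of "acaecebe"
Greedy scan:
  Position 0 ('a'): no match needed
  Position 1 ('c'): no match needed
  Position 2 ('a'): no match needed
  Position 3 ('e'): no match needed
  Position 4 ('c'): no match needed
  Position 5 ('e'): no match needed
  Position 6 ('b'): no match needed
  Position 7 ('e'): no match needed
Only matched 0/4 characters => not a subsequence

0


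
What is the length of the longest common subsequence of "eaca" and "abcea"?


LCS of "eaca" and "abcea"
DP table:
           a    b    c    e    a
      0    0    0    0    0    0
  e   0    0    0    0    1    1
  a   0    1    1    1    1    2
  c   0    1    1    2    2    2
  a   0    1    1    2    2    3
LCS length = dp[4][5] = 3

3


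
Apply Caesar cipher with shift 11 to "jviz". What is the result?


Caesar cipher: shift "jviz" by 11
  'j' (pos 9) + 11 = pos 20 = 'u'
  'v' (pos 21) + 11 = pos 6 = 'g'
  'i' (pos 8) + 11 = pos 19 = 't'
  'z' (pos 25) + 11 = pos 10 = 'k'
Result: ugtk

ugtk


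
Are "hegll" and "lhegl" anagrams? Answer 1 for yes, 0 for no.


Strings: "hegll", "lhegl"
Sorted first:  eghll
Sorted second: eghll
Sorted forms match => anagrams

1


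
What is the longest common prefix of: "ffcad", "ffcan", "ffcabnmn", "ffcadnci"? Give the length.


Words: ffcad, ffcan, ffcabnmn, ffcadnci
  Position 0: all 'f' => match
  Position 1: all 'f' => match
  Position 2: all 'c' => match
  Position 3: all 'a' => match
  Position 4: ('d', 'n', 'b', 'd') => mismatch, stop
LCP = "ffca" (length 4)

4


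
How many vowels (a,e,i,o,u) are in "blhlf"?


Input: blhlf
Checking each character:
  'b' at position 0: consonant
  'l' at position 1: consonant
  'h' at position 2: consonant
  'l' at position 3: consonant
  'f' at position 4: consonant
Total vowels: 0

0


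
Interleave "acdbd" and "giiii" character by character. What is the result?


Interleaving "acdbd" and "giiii":
  Position 0: 'a' from first, 'g' from second => "ag"
  Position 1: 'c' from first, 'i' from second => "ci"
  Position 2: 'd' from first, 'i' from second => "di"
  Position 3: 'b' from first, 'i' from second => "bi"
  Position 4: 'd' from first, 'i' from second => "di"
Result: agcidibidi

agcidibidi


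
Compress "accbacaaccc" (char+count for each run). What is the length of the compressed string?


Input: accbacaaccc
Runs:
  'a' x 1 => "a1"
  'c' x 2 => "c2"
  'b' x 1 => "b1"
  'a' x 1 => "a1"
  'c' x 1 => "c1"
  'a' x 2 => "a2"
  'c' x 3 => "c3"
Compressed: "a1c2b1a1c1a2c3"
Compressed length: 14

14


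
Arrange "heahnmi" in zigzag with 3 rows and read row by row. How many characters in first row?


Zigzag "heahnmi" into 3 rows:
Placing characters:
  'h' => row 0
  'e' => row 1
  'a' => row 2
  'h' => row 1
  'n' => row 0
  'm' => row 1
  'i' => row 2
Rows:
  Row 0: "hn"
  Row 1: "ehm"
  Row 2: "ai"
First row length: 2

2


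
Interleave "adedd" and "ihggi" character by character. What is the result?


Interleaving "adedd" and "ihggi":
  Position 0: 'a' from first, 'i' from second => "ai"
  Position 1: 'd' from first, 'h' from second => "dh"
  Position 2: 'e' from first, 'g' from second => "eg"
  Position 3: 'd' from first, 'g' from second => "dg"
  Position 4: 'd' from first, 'i' from second => "di"
Result: aidhegdgdi

aidhegdgdi


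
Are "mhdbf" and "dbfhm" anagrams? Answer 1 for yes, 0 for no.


Strings: "mhdbf", "dbfhm"
Sorted first:  bdfhm
Sorted second: bdfhm
Sorted forms match => anagrams

1


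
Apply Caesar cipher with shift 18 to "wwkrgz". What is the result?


Caesar cipher: shift "wwkrgz" by 18
  'w' (pos 22) + 18 = pos 14 = 'o'
  'w' (pos 22) + 18 = pos 14 = 'o'
  'k' (pos 10) + 18 = pos 2 = 'c'
  'r' (pos 17) + 18 = pos 9 = 'j'
  'g' (pos 6) + 18 = pos 24 = 'y'
  'z' (pos 25) + 18 = pos 17 = 'r'
Result: oocjyr

oocjyr


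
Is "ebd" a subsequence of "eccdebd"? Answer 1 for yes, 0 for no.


Check if "ebd" is a subsequence of "eccdebd"
Greedy scan:
  Position 0 ('e'): matches sub[0] = 'e'
  Position 1 ('c'): no match needed
  Position 2 ('c'): no match needed
  Position 3 ('d'): no match needed
  Position 4 ('e'): no match needed
  Position 5 ('b'): matches sub[1] = 'b'
  Position 6 ('d'): matches sub[2] = 'd'
All 3 characters matched => is a subsequence

1


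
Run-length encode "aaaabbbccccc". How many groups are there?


Input: aaaabbbccccc
Scanning for consecutive runs:
  Group 1: 'a' x 4 (positions 0-3)
  Group 2: 'b' x 3 (positions 4-6)
  Group 3: 'c' x 5 (positions 7-11)
Total groups: 3

3


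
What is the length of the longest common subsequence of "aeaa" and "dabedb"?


LCS of "aeaa" and "dabedb"
DP table:
           d    a    b    e    d    b
      0    0    0    0    0    0    0
  a   0    0    1    1    1    1    1
  e   0    0    1    1    2    2    2
  a   0    0    1    1    2    2    2
  a   0    0    1    1    2    2    2
LCS length = dp[4][6] = 2

2


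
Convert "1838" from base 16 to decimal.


Input: "1838" in base 16
Positional expansion:
  Digit '1' (value 1) x 16^3 = 4096
  Digit '8' (value 8) x 16^2 = 2048
  Digit '3' (value 3) x 16^1 = 48
  Digit '8' (value 8) x 16^0 = 8
Sum = 6200

6200


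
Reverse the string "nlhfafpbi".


Input: nlhfafpbi
Reading characters right to left:
  Position 8: 'i'
  Position 7: 'b'
  Position 6: 'p'
  Position 5: 'f'
  Position 4: 'a'
  Position 3: 'f'
  Position 2: 'h'
  Position 1: 'l'
  Position 0: 'n'
Reversed: ibpfafhln

ibpfafhln


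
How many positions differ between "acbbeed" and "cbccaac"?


Comparing "acbbeed" and "cbccaac" position by position:
  Position 0: 'a' vs 'c' => DIFFER
  Position 1: 'c' vs 'b' => DIFFER
  Position 2: 'b' vs 'c' => DIFFER
  Position 3: 'b' vs 'c' => DIFFER
  Position 4: 'e' vs 'a' => DIFFER
  Position 5: 'e' vs 'a' => DIFFER
  Position 6: 'd' vs 'c' => DIFFER
Positions that differ: 7

7


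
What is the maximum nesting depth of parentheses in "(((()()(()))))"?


Input: "(((()()(()))))"
Tracking depth:
  Position 0 '(': depth becomes 1
  Position 1 '(': depth becomes 2
  Position 2 '(': depth becomes 3
  Position 3 '(': depth becomes 4
  Position 4 ')': depth becomes 3
  Position 5 '(': depth becomes 4
  Position 6 ')': depth becomes 3
  Position 7 '(': depth becomes 4
  Position 8 '(': depth becomes 5
  Position 9 ')': depth becomes 4
  Position 10 ')': depth becomes 3
  Position 11 ')': depth becomes 2
  Position 12 ')': depth becomes 1
  Position 13 ')': depth becomes 0
Maximum depth reached: 5

5


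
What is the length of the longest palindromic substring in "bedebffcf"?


Input: "bedebffcf"
Checking substrings for palindromes:
  [0:5] "bedeb" (len 5) => palindrome
  [1:4] "ede" (len 3) => palindrome
  [6:9] "fcf" (len 3) => palindrome
  [5:7] "ff" (len 2) => palindrome
Longest palindromic substring: "bedeb" with length 5

5


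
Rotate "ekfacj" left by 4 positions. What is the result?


Input: "ekfacj", rotate left by 4
First 4 characters: "ekfa"
Remaining characters: "cj"
Concatenate remaining + first: "cj" + "ekfa" = "cjekfa"

cjekfa


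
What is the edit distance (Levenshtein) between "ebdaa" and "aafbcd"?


Computing edit distance: "ebdaa" -> "aafbcd"
DP table:
           a    a    f    b    c    d
      0    1    2    3    4    5    6
  e   1    1    2    3    4    5    6
  b   2    2    2    3    3    4    5
  d   3    3    3    3    4    4    4
  a   4    3    3    4    4    5    5
  a   5    4    3    4    5    5    6
Edit distance = dp[5][6] = 6

6


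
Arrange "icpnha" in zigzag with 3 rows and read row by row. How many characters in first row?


Zigzag "icpnha" into 3 rows:
Placing characters:
  'i' => row 0
  'c' => row 1
  'p' => row 2
  'n' => row 1
  'h' => row 0
  'a' => row 1
Rows:
  Row 0: "ih"
  Row 1: "cna"
  Row 2: "p"
First row length: 2

2


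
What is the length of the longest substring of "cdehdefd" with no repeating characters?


Input: "cdehdefd"
Sliding window (track last position of each char):
  Position 0 ('c'): window [0,0] length 1 -- new best
  Position 1 ('d'): window [0,1] length 2 -- new best
  Position 2 ('e'): window [0,2] length 3 -- new best
  Position 3 ('h'): window [0,3] length 4 -- new best
  Position 4 ('d'): repeat (last at 1), move window start to 2
  Position 4 ('d'): window [2,4] length 3
  Position 5 ('e'): repeat (last at 2), move window start to 3
  Position 5 ('e'): window [3,5] length 3
  Position 6 ('f'): window [3,6] length 4
  Position 7 ('d'): repeat (last at 4), move window start to 5
  Position 7 ('d'): window [5,7] length 3
Longest substring with no repeats: "cdeh" with length 4

4
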